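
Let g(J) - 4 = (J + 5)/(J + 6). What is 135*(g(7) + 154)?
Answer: 278910/13 ≈ 21455.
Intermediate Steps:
g(J) = 4 + (5 + J)/(6 + J) (g(J) = 4 + (J + 5)/(J + 6) = 4 + (5 + J)/(6 + J))
135*(g(7) + 154) = 135*((29 + 5*7)/(6 + 7) + 154) = 135*((29 + 35)/13 + 154) = 135*((1/13)*64 + 154) = 135*(64/13 + 154) = 135*(2066/13) = 278910/13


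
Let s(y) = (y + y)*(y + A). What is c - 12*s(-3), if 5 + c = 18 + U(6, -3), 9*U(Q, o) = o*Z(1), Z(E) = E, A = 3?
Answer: 38/3 ≈ 12.667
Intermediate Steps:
U(Q, o) = o/9 (U(Q, o) = (o*1)/9 = o/9)
c = 38/3 (c = -5 + (18 + (1/9)*(-3)) = -5 + (18 - 1/3) = -5 + 53/3 = 38/3 ≈ 12.667)
s(y) = 2*y*(3 + y) (s(y) = (y + y)*(y + 3) = (2*y)*(3 + y) = 2*y*(3 + y))
c - 12*s(-3) = 38/3 - 24*(-3)*(3 - 3) = 38/3 - 24*(-3)*0 = 38/3 - 12*0 = 38/3 + 0 = 38/3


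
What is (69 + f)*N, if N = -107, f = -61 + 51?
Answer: -6313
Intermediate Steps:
f = -10
(69 + f)*N = (69 - 10)*(-107) = 59*(-107) = -6313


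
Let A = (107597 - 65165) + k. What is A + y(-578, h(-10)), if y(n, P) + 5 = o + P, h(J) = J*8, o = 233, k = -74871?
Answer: -32291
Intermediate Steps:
h(J) = 8*J
A = -32439 (A = (107597 - 65165) - 74871 = 42432 - 74871 = -32439)
y(n, P) = 228 + P (y(n, P) = -5 + (233 + P) = 228 + P)
A + y(-578, h(-10)) = -32439 + (228 + 8*(-10)) = -32439 + (228 - 80) = -32439 + 148 = -32291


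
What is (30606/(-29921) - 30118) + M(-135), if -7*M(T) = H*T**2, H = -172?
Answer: 87485019712/209447 ≈ 4.1770e+5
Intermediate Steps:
M(T) = 172*T**2/7 (M(T) = -(-172)*T**2/7 = 172*T**2/7)
(30606/(-29921) - 30118) + M(-135) = (30606/(-29921) - 30118) + (172/7)*(-135)**2 = (30606*(-1/29921) - 30118) + (172/7)*18225 = (-30606/29921 - 30118) + 3134700/7 = -901191284/29921 + 3134700/7 = 87485019712/209447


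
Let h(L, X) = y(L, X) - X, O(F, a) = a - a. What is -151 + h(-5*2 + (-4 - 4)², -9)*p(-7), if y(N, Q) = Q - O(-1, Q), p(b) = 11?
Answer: -151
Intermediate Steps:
O(F, a) = 0
y(N, Q) = Q (y(N, Q) = Q - 1*0 = Q + 0 = Q)
h(L, X) = 0 (h(L, X) = X - X = 0)
-151 + h(-5*2 + (-4 - 4)², -9)*p(-7) = -151 + 0*11 = -151 + 0 = -151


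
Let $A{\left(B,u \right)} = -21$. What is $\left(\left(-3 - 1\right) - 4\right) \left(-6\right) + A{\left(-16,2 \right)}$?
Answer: $27$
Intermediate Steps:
$\left(\left(-3 - 1\right) - 4\right) \left(-6\right) + A{\left(-16,2 \right)} = \left(\left(-3 - 1\right) - 4\right) \left(-6\right) - 21 = \left(-4 - 4\right) \left(-6\right) - 21 = \left(-8\right) \left(-6\right) - 21 = 48 - 21 = 27$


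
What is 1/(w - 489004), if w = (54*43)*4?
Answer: -1/479716 ≈ -2.0846e-6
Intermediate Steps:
w = 9288 (w = 2322*4 = 9288)
1/(w - 489004) = 1/(9288 - 489004) = 1/(-479716) = -1/479716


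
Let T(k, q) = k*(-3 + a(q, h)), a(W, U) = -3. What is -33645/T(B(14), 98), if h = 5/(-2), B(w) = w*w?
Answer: 11215/392 ≈ 28.610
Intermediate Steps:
B(w) = w**2
h = -5/2 (h = 5*(-1/2) = -5/2 ≈ -2.5000)
T(k, q) = -6*k (T(k, q) = k*(-3 - 3) = k*(-6) = -6*k)
-33645/T(B(14), 98) = -33645/((-6*14**2)) = -33645/((-6*196)) = -33645/(-1176) = -33645*(-1/1176) = 11215/392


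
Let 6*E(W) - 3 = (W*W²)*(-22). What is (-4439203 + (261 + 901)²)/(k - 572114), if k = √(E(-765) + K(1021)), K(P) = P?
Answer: 3534473378652/651345743699 + 9266877*√729580954/651345743699 ≈ 5.8107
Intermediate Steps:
E(W) = ½ - 11*W³/3 (E(W) = ½ + ((W*W²)*(-22))/6 = ½ + (W³*(-22))/6 = ½ + (-22*W³)/6 = ½ - 11*W³/3)
k = 3*√729580954/2 (k = √((½ - 11/3*(-765)³) + 1021) = √((½ - 11/3*(-447697125)) + 1021) = √((½ + 1641556125) + 1021) = √(3283112251/2 + 1021) = √(3283114293/2) = 3*√729580954/2 ≈ 40516.)
(-4439203 + (261 + 901)²)/(k - 572114) = (-4439203 + (261 + 901)²)/(3*√729580954/2 - 572114) = (-4439203 + 1162²)/(-572114 + 3*√729580954/2) = (-4439203 + 1350244)/(-572114 + 3*√729580954/2) = -3088959/(-572114 + 3*√729580954/2)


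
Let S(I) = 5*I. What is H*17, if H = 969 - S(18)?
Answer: 14943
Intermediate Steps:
H = 879 (H = 969 - 5*18 = 969 - 1*90 = 969 - 90 = 879)
H*17 = 879*17 = 14943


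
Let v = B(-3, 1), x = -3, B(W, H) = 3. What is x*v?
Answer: -9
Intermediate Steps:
v = 3
x*v = -3*3 = -9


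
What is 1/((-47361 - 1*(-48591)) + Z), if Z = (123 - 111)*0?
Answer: 1/1230 ≈ 0.00081301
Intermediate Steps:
Z = 0 (Z = 12*0 = 0)
1/((-47361 - 1*(-48591)) + Z) = 1/((-47361 - 1*(-48591)) + 0) = 1/((-47361 + 48591) + 0) = 1/(1230 + 0) = 1/1230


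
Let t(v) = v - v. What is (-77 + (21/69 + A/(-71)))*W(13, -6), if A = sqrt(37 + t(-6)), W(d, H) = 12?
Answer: -21168/23 - 12*sqrt(37)/71 ≈ -921.38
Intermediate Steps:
t(v) = 0
A = sqrt(37) (A = sqrt(37 + 0) = sqrt(37) ≈ 6.0828)
(-77 + (21/69 + A/(-71)))*W(13, -6) = (-77 + (21/69 + sqrt(37)/(-71)))*12 = (-77 + (21*(1/69) + sqrt(37)*(-1/71)))*12 = (-77 + (7/23 - sqrt(37)/71))*12 = (-1764/23 - sqrt(37)/71)*12 = -21168/23 - 12*sqrt(37)/71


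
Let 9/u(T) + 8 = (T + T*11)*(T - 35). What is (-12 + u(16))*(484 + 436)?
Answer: -5046315/457 ≈ -11042.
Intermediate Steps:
u(T) = 9/(-8 + 12*T*(-35 + T)) (u(T) = 9/(-8 + (T + T*11)*(T - 35)) = 9/(-8 + (T + 11*T)*(-35 + T)) = 9/(-8 + (12*T)*(-35 + T)) = 9/(-8 + 12*T*(-35 + T)))
(-12 + u(16))*(484 + 436) = (-12 + 9/(4*(-2 - 105*16 + 3*16²)))*(484 + 436) = (-12 + 9/(4*(-2 - 1680 + 3*256)))*920 = (-12 + 9/(4*(-2 - 1680 + 768)))*920 = (-12 + (9/4)/(-914))*920 = (-12 + (9/4)*(-1/914))*920 = (-12 - 9/3656)*920 = -43881/3656*920 = -5046315/457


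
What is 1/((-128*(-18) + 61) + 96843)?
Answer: 1/99208 ≈ 1.0080e-5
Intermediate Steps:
1/((-128*(-18) + 61) + 96843) = 1/((2304 + 61) + 96843) = 1/(2365 + 96843) = 1/99208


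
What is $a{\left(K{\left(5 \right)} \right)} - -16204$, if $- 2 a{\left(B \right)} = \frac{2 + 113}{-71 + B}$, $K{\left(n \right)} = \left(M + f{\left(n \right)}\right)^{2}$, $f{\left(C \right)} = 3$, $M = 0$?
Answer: $\frac{2009411}{124} \approx 16205.0$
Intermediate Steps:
$K{\left(n \right)} = 9$ ($K{\left(n \right)} = \left(0 + 3\right)^{2} = 3^{2} = 9$)
$a{\left(B \right)} = - \frac{115}{2 \left(-71 + B\right)}$ ($a{\left(B \right)} = - \frac{\left(2 + 113\right) \frac{1}{-71 + B}}{2} = - \frac{115 \frac{1}{-71 + B}}{2} = - \frac{115}{2 \left(-71 + B\right)}$)
$a{\left(K{\left(5 \right)} \right)} - -16204 = - \frac{115}{-142 + 2 \cdot 9} - -16204 = - \frac{115}{-142 + 18} + 16204 = - \frac{115}{-124} + 16204 = \left(-115\right) \left(- \frac{1}{124}\right) + 16204 = \frac{115}{124} + 16204 = \frac{2009411}{124}$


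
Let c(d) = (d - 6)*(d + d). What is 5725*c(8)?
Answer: 183200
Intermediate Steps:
c(d) = 2*d*(-6 + d) (c(d) = (-6 + d)*(2*d) = 2*d*(-6 + d))
5725*c(8) = 5725*(2*8*(-6 + 8)) = 5725*(2*8*2) = 5725*32 = 183200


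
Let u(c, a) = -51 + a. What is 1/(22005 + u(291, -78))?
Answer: 1/21876 ≈ 4.5712e-5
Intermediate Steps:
1/(22005 + u(291, -78)) = 1/(22005 + (-51 - 78)) = 1/(22005 - 129) = 1/21876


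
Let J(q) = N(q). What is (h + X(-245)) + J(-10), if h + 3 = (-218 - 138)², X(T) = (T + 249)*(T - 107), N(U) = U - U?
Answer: 125325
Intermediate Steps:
N(U) = 0
J(q) = 0
X(T) = (-107 + T)*(249 + T) (X(T) = (249 + T)*(-107 + T) = (-107 + T)*(249 + T))
h = 126733 (h = -3 + (-218 - 138)² = -3 + (-356)² = -3 + 126736 = 126733)
(h + X(-245)) + J(-10) = (126733 + (-26643 + (-245)² + 142*(-245))) + 0 = (126733 + (-26643 + 60025 - 34790)) + 0 = (126733 - 1408) + 0 = 125325 + 0 = 125325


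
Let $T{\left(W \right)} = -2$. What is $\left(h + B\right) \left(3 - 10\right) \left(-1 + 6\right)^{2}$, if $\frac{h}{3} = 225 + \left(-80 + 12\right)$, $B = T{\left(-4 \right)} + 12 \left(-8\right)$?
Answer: $-65275$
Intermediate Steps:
$B = -98$ ($B = -2 + 12 \left(-8\right) = -2 - 96 = -98$)
$h = 471$ ($h = 3 \left(225 + \left(-80 + 12\right)\right) = 3 \left(225 - 68\right) = 3 \cdot 157 = 471$)
$\left(h + B\right) \left(3 - 10\right) \left(-1 + 6\right)^{2} = \left(471 - 98\right) \left(3 - 10\right) \left(-1 + 6\right)^{2} = 373 \left(- 7 \cdot 5^{2}\right) = 373 \left(\left(-7\right) 25\right) = 373 \left(-175\right) = -65275$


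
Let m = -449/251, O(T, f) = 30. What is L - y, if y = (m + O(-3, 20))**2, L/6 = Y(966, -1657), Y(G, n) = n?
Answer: -676496503/63001 ≈ -10738.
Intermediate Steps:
L = -9942 (L = 6*(-1657) = -9942)
m = -449/251 (m = -449*1/251 = -449/251 ≈ -1.7888)
y = 50140561/63001 (y = (-449/251 + 30)**2 = (7081/251)**2 = 50140561/63001 ≈ 795.87)
L - y = -9942 - 1*50140561/63001 = -9942 - 50140561/63001 = -676496503/63001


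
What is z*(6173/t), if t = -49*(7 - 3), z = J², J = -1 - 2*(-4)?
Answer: -6173/4 ≈ -1543.3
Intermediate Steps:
J = 7 (J = -1 + 8 = 7)
z = 49 (z = 7² = 49)
t = -196 (t = -49*4 = -196)
z*(6173/t) = 49*(6173/(-196)) = 49*(6173*(-1/196)) = 49*(-6173/196) = -6173/4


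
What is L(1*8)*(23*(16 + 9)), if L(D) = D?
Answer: 4600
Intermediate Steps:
L(1*8)*(23*(16 + 9)) = (1*8)*(23*(16 + 9)) = 8*(23*25) = 8*575 = 4600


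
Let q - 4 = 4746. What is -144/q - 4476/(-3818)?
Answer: 5177802/4533875 ≈ 1.1420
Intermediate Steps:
q = 4750 (q = 4 + 4746 = 4750)
-144/q - 4476/(-3818) = -144/4750 - 4476/(-3818) = -144*1/4750 - 4476*(-1/3818) = -72/2375 + 2238/1909 = 5177802/4533875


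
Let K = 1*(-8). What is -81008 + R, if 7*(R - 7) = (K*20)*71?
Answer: -578367/7 ≈ -82624.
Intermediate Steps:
K = -8
R = -11311/7 (R = 7 + (-8*20*71)/7 = 7 + (-160*71)/7 = 7 + (1/7)*(-11360) = 7 - 11360/7 = -11311/7 ≈ -1615.9)
-81008 + R = -81008 - 11311/7 = -578367/7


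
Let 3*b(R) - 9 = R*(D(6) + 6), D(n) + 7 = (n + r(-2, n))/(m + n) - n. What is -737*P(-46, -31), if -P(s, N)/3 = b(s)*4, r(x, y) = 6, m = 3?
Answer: 2384932/3 ≈ 7.9498e+5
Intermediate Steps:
D(n) = -7 - n + (6 + n)/(3 + n) (D(n) = -7 + ((n + 6)/(3 + n) - n) = -7 + ((6 + n)/(3 + n) - n) = -7 + (-n + (6 + n)/(3 + n)) = -7 - n + (6 + n)/(3 + n))
b(R) = 3 - 17*R/9 (b(R) = 3 + (R*((-15 - 1*6**2 - 9*6)/(3 + 6) + 6))/3 = 3 + (R*((-15 - 1*36 - 54)/9 + 6))/3 = 3 + (R*((-15 - 36 - 54)/9 + 6))/3 = 3 + (R*((1/9)*(-105) + 6))/3 = 3 + (R*(-35/3 + 6))/3 = 3 + (R*(-17/3))/3 = 3 + (-17*R/3)/3 = 3 - 17*R/9)
P(s, N) = -36 + 68*s/3 (P(s, N) = -3*(3 - 17*s/9)*4 = -3*(12 - 68*s/9) = -36 + 68*s/3)
-737*P(-46, -31) = -737*(-36 + (68/3)*(-46)) = -737*(-36 - 3128/3) = -737*(-3236/3) = 2384932/3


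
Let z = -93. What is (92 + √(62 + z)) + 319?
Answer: 411 + I*√31 ≈ 411.0 + 5.5678*I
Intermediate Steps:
(92 + √(62 + z)) + 319 = (92 + √(62 - 93)) + 319 = (92 + √(-31)) + 319 = (92 + I*√31) + 319 = 411 + I*√31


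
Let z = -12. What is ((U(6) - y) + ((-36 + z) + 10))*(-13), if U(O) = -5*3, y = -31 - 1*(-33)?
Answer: 715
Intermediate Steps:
y = 2 (y = -31 + 33 = 2)
U(O) = -15
((U(6) - y) + ((-36 + z) + 10))*(-13) = ((-15 - 1*2) + ((-36 - 12) + 10))*(-13) = ((-15 - 2) + (-48 + 10))*(-13) = (-17 - 38)*(-13) = -55*(-13) = 715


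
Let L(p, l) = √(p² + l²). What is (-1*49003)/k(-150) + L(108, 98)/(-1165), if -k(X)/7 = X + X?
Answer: -49003/2100 - 2*√5317/1165 ≈ -23.460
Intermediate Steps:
k(X) = -14*X (k(X) = -7*(X + X) = -14*X)
L(p, l) = √(l² + p²)
(-1*49003)/k(-150) + L(108, 98)/(-1165) = (-1*49003)/((-14*(-150))) + √(98² + 108²)/(-1165) = -49003/2100 + √(9604 + 11664)*(-1/1165) = -49003*1/2100 + √21268*(-1/1165) = -49003/2100 + (2*√5317)*(-1/1165) = -49003/2100 - 2*√5317/1165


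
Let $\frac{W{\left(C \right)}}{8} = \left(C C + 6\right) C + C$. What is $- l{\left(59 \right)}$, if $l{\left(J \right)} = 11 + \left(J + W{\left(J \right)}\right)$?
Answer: $-1646406$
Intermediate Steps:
$W{\left(C \right)} = 8 C + 8 C \left(6 + C^{2}\right)$ ($W{\left(C \right)} = 8 \left(\left(C C + 6\right) C + C\right) = 8 \left(\left(C^{2} + 6\right) C + C\right) = 8 \left(\left(6 + C^{2}\right) C + C\right) = 8 \left(C \left(6 + C^{2}\right) + C\right) = 8 \left(C + C \left(6 + C^{2}\right)\right) = 8 C + 8 C \left(6 + C^{2}\right)$)
$l{\left(J \right)} = 11 + J + 8 J \left(7 + J^{2}\right)$ ($l{\left(J \right)} = 11 + \left(J + 8 J \left(7 + J^{2}\right)\right) = 11 + J + 8 J \left(7 + J^{2}\right)$)
$- l{\left(59 \right)} = - (11 + 8 \cdot 59^{3} + 57 \cdot 59) = - (11 + 8 \cdot 205379 + 3363) = - (11 + 1643032 + 3363) = \left(-1\right) 1646406 = -1646406$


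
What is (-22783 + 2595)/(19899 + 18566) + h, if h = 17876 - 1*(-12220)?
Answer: 23624948/785 ≈ 30095.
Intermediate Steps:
h = 30096 (h = 17876 + 12220 = 30096)
(-22783 + 2595)/(19899 + 18566) + h = (-22783 + 2595)/(19899 + 18566) + 30096 = -20188/38465 + 30096 = -20188*1/38465 + 30096 = -412/785 + 30096 = 23624948/785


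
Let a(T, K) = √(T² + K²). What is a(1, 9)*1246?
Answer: 1246*√82 ≈ 11283.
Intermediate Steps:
a(T, K) = √(K² + T²)
a(1, 9)*1246 = √(9² + 1²)*1246 = √(81 + 1)*1246 = √82*1246 = 1246*√82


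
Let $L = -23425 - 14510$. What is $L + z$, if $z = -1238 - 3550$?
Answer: $-42723$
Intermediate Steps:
$z = -4788$ ($z = -1238 - 3550 = -4788$)
$L = -37935$
$L + z = -37935 - 4788 = -42723$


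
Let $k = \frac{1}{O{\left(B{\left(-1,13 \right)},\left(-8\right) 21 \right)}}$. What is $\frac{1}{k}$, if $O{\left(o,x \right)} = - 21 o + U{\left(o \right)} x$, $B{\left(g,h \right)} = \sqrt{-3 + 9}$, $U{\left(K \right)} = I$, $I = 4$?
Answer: $-672 - 21 \sqrt{6} \approx -723.44$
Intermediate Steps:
$U{\left(K \right)} = 4$
$B{\left(g,h \right)} = \sqrt{6}$
$O{\left(o,x \right)} = - 21 o + 4 x$
$k = \frac{1}{-672 - 21 \sqrt{6}}$ ($k = \frac{1}{- 21 \sqrt{6} + 4 \left(\left(-8\right) 21\right)} = \frac{1}{- 21 \sqrt{6} + 4 \left(-168\right)} = \frac{1}{- 21 \sqrt{6} - 672} = \frac{1}{-672 - 21 \sqrt{6}} \approx -0.0013823$)
$\frac{1}{k} = \frac{1}{- \frac{16}{10689} + \frac{\sqrt{6}}{21378}}$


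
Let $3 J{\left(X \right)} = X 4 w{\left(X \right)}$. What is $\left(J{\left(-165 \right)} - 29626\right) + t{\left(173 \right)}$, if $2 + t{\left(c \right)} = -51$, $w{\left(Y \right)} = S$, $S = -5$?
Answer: $-28579$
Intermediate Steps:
$w{\left(Y \right)} = -5$
$t{\left(c \right)} = -53$ ($t{\left(c \right)} = -2 - 51 = -53$)
$J{\left(X \right)} = - \frac{20 X}{3}$ ($J{\left(X \right)} = \frac{X 4 \left(-5\right)}{3} = \frac{4 X \left(-5\right)}{3} = \frac{\left(-20\right) X}{3} = - \frac{20 X}{3}$)
$\left(J{\left(-165 \right)} - 29626\right) + t{\left(173 \right)} = \left(\left(- \frac{20}{3}\right) \left(-165\right) - 29626\right) - 53 = \left(1100 - 29626\right) - 53 = -28526 - 53 = -28579$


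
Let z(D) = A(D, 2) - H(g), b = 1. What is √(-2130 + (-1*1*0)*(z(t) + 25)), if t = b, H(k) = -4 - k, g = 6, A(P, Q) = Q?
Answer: I*√2130 ≈ 46.152*I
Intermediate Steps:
t = 1
z(D) = 12 (z(D) = 2 - (-4 - 1*6) = 2 - (-4 - 6) = 2 - 1*(-10) = 2 + 10 = 12)
√(-2130 + (-1*1*0)*(z(t) + 25)) = √(-2130 + (-1*1*0)*(12 + 25)) = √(-2130 - 1*0*37) = √(-2130 + 0*37) = √(-2130 + 0) = √(-2130) = I*√2130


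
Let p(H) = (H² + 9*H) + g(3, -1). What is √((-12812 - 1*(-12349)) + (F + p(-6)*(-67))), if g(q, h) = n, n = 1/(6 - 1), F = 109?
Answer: √20965/5 ≈ 28.959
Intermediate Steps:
n = ⅕ (n = 1/5 = ⅕ ≈ 0.20000)
g(q, h) = ⅕
p(H) = ⅕ + H² + 9*H (p(H) = (H² + 9*H) + ⅕ = ⅕ + H² + 9*H)
√((-12812 - 1*(-12349)) + (F + p(-6)*(-67))) = √((-12812 - 1*(-12349)) + (109 + (⅕ + (-6)² + 9*(-6))*(-67))) = √((-12812 + 12349) + (109 + (⅕ + 36 - 54)*(-67))) = √(-463 + (109 - 89/5*(-67))) = √(-463 + (109 + 5963/5)) = √(-463 + 6508/5) = √(4193/5) = √20965/5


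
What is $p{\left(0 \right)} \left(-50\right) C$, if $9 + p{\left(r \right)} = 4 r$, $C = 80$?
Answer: $36000$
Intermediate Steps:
$p{\left(r \right)} = -9 + 4 r$
$p{\left(0 \right)} \left(-50\right) C = \left(-9 + 4 \cdot 0\right) \left(-50\right) 80 = \left(-9 + 0\right) \left(-50\right) 80 = \left(-9\right) \left(-50\right) 80 = 450 \cdot 80 = 36000$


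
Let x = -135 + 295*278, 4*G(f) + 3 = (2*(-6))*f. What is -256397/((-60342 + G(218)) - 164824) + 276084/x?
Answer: 333352001272/73956295625 ≈ 4.5074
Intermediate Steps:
G(f) = -¾ - 3*f (G(f) = -¾ + ((2*(-6))*f)/4 = -¾ + (-12*f)/4 = -¾ - 3*f)
x = 81875 (x = -135 + 82010 = 81875)
-256397/((-60342 + G(218)) - 164824) + 276084/x = -256397/((-60342 + (-¾ - 3*218)) - 164824) + 276084/81875 = -256397/((-60342 + (-¾ - 654)) - 164824) + 276084*(1/81875) = -256397/((-60342 - 2619/4) - 164824) + 276084/81875 = -256397/(-243987/4 - 164824) + 276084/81875 = -256397/(-903283/4) + 276084/81875 = -256397*(-4/903283) + 276084/81875 = 1025588/903283 + 276084/81875 = 333352001272/73956295625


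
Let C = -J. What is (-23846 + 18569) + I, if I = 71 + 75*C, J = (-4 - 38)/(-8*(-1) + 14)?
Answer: -55691/11 ≈ -5062.8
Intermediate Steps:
J = -21/11 (J = -42/(8 + 14) = -42/22 = -42*1/22 = -21/11 ≈ -1.9091)
C = 21/11 (C = -1*(-21/11) = 21/11 ≈ 1.9091)
I = 2356/11 (I = 71 + 75*(21/11) = 71 + 1575/11 = 2356/11 ≈ 214.18)
(-23846 + 18569) + I = (-23846 + 18569) + 2356/11 = -5277 + 2356/11 = -55691/11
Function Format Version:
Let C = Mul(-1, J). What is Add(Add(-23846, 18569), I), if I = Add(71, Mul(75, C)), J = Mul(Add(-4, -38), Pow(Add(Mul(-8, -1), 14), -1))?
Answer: Rational(-55691, 11) ≈ -5062.8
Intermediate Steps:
J = Rational(-21, 11) (J = Mul(-42, Pow(Add(8, 14), -1)) = Mul(-42, Pow(22, -1)) = Mul(-42, Rational(1, 22)) = Rational(-21, 11) ≈ -1.9091)
C = Rational(21, 11) (C = Mul(-1, Rational(-21, 11)) = Rational(21, 11) ≈ 1.9091)
I = Rational(2356, 11) (I = Add(71, Mul(75, Rational(21, 11))) = Add(71, Rational(1575, 11)) = Rational(2356, 11) ≈ 214.18)
Add(Add(-23846, 18569), I) = Add(Add(-23846, 18569), Rational(2356, 11)) = Add(-5277, Rational(2356, 11)) = Rational(-55691, 11)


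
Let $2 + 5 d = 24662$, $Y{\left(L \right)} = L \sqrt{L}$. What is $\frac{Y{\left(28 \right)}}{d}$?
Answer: $\frac{14 \sqrt{7}}{1233} \approx 0.030041$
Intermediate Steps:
$Y{\left(L \right)} = L^{\frac{3}{2}}$
$d = 4932$ ($d = - \frac{2}{5} + \frac{1}{5} \cdot 24662 = - \frac{2}{5} + \frac{24662}{5} = 4932$)
$\frac{Y{\left(28 \right)}}{d} = \frac{28^{\frac{3}{2}}}{4932} = 56 \sqrt{7} \cdot \frac{1}{4932} = \frac{14 \sqrt{7}}{1233}$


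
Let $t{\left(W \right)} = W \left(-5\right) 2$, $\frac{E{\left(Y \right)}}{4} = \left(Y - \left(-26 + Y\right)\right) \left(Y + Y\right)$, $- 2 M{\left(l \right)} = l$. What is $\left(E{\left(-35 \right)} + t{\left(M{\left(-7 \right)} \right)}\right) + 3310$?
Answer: $-4005$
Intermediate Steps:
$M{\left(l \right)} = - \frac{l}{2}$
$E{\left(Y \right)} = 208 Y$ ($E{\left(Y \right)} = 4 \left(Y - \left(-26 + Y\right)\right) \left(Y + Y\right) = 4 \cdot 26 \cdot 2 Y = 4 \cdot 52 Y = 208 Y$)
$t{\left(W \right)} = - 10 W$ ($t{\left(W \right)} = - 5 W 2 = - 10 W$)
$\left(E{\left(-35 \right)} + t{\left(M{\left(-7 \right)} \right)}\right) + 3310 = \left(208 \left(-35\right) - 10 \left(\left(- \frac{1}{2}\right) \left(-7\right)\right)\right) + 3310 = \left(-7280 - 35\right) + 3310 = -7315 + 3310 = -4005$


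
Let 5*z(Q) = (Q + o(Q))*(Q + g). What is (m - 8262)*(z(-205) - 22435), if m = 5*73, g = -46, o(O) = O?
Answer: 14633141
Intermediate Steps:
m = 365
z(Q) = 2*Q*(-46 + Q)/5 (z(Q) = ((Q + Q)*(Q - 46))/5 = ((2*Q)*(-46 + Q))/5 = (2*Q*(-46 + Q))/5 = 2*Q*(-46 + Q)/5)
(m - 8262)*(z(-205) - 22435) = (365 - 8262)*((⅖)*(-205)*(-46 - 205) - 22435) = -7897*((⅖)*(-205)*(-251) - 22435) = -7897*(20582 - 22435) = -7897*(-1853) = 14633141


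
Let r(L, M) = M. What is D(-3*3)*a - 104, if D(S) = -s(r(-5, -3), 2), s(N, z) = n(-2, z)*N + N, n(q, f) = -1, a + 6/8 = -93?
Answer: -104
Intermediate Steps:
a = -375/4 (a = -3/4 - 93 = -375/4 ≈ -93.750)
s(N, z) = 0 (s(N, z) = -N + N = 0)
D(S) = 0 (D(S) = -1*0 = 0)
D(-3*3)*a - 104 = 0*(-375/4) - 104 = 0 - 104 = -104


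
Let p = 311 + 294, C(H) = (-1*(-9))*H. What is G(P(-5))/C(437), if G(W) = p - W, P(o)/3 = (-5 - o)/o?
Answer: 605/3933 ≈ 0.15383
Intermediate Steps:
C(H) = 9*H
P(o) = 3*(-5 - o)/o (P(o) = 3*((-5 - o)/o) = 3*(-5 - o)/o)
p = 605
G(W) = 605 - W
G(P(-5))/C(437) = (605 - (-3 - 15/(-5)))/((9*437)) = (605 - (-3 - 15*(-⅕)))/3933 = (605 - (-3 + 3))*(1/3933) = (605 - 1*0)*(1/3933) = (605 + 0)*(1/3933) = 605*(1/3933) = 605/3933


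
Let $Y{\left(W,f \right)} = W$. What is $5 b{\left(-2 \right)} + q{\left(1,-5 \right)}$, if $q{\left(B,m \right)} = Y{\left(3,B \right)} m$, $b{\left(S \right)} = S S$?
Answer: $5$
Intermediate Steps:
$b{\left(S \right)} = S^{2}$
$q{\left(B,m \right)} = 3 m$
$5 b{\left(-2 \right)} + q{\left(1,-5 \right)} = 5 \left(-2\right)^{2} + 3 \left(-5\right) = 5 \cdot 4 - 15 = 20 - 15 = 5$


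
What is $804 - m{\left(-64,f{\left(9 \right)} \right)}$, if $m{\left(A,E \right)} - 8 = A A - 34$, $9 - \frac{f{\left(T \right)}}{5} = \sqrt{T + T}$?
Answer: $-3266$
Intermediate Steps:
$f{\left(T \right)} = 45 - 5 \sqrt{2} \sqrt{T}$ ($f{\left(T \right)} = 45 - 5 \sqrt{T + T} = 45 - 5 \sqrt{2 T} = 45 - 5 \sqrt{2} \sqrt{T}$)
$m{\left(A,E \right)} = -26 + A^{2}$ ($m{\left(A,E \right)} = 8 + \left(A A - 34\right) = 8 + \left(A^{2} - 34\right) = 8 + \left(-34 + A^{2}\right) = -26 + A^{2}$)
$804 - m{\left(-64,f{\left(9 \right)} \right)} = 804 - \left(-26 + \left(-64\right)^{2}\right) = 804 - \left(-26 + 4096\right) = 804 - 4070 = -3266$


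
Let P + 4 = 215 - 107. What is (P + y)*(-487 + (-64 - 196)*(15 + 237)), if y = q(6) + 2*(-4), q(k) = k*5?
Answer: -8316882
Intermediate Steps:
q(k) = 5*k
y = 22 (y = 5*6 + 2*(-4) = 30 - 8 = 22)
P = 104 (P = -4 + (215 - 107) = -4 + 108 = 104)
(P + y)*(-487 + (-64 - 196)*(15 + 237)) = (104 + 22)*(-487 + (-64 - 196)*(15 + 237)) = 126*(-487 - 260*252) = 126*(-487 - 65520) = 126*(-66007) = -8316882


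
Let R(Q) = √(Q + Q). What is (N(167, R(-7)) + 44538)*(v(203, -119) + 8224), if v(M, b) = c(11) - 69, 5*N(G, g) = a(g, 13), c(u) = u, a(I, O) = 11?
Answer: 1818576366/5 ≈ 3.6372e+8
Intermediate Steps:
R(Q) = √2*√Q (R(Q) = √(2*Q) = √2*√Q)
N(G, g) = 11/5 (N(G, g) = (⅕)*11 = 11/5)
v(M, b) = -58 (v(M, b) = 11 - 69 = -58)
(N(167, R(-7)) + 44538)*(v(203, -119) + 8224) = (11/5 + 44538)*(-58 + 8224) = (222701/5)*8166 = 1818576366/5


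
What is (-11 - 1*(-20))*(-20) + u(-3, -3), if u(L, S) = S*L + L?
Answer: -174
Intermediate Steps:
u(L, S) = L + L*S (u(L, S) = L*S + L = L + L*S)
(-11 - 1*(-20))*(-20) + u(-3, -3) = (-11 - 1*(-20))*(-20) - 3*(1 - 3) = (-11 + 20)*(-20) - 3*(-2) = 9*(-20) + 6 = -180 + 6 = -174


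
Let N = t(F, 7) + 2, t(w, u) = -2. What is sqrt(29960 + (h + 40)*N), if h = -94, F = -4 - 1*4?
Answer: 2*sqrt(7490) ≈ 173.09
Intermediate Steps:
F = -8 (F = -4 - 4 = -8)
N = 0 (N = -2 + 2 = 0)
sqrt(29960 + (h + 40)*N) = sqrt(29960 + (-94 + 40)*0) = sqrt(29960 - 54*0) = sqrt(29960 + 0) = sqrt(29960) = 2*sqrt(7490)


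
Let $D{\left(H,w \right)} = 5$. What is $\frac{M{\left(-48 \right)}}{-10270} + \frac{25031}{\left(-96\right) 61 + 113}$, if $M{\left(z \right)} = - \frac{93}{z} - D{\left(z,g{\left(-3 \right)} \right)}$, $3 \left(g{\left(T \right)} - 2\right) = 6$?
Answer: $- \frac{4112812513}{943689760} \approx -4.3582$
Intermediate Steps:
$g{\left(T \right)} = 4$ ($g{\left(T \right)} = 2 + \frac{1}{3} \cdot 6 = 2 + 2 = 4$)
$M{\left(z \right)} = -5 - \frac{93}{z}$ ($M{\left(z \right)} = - \frac{93}{z} - 5 = -5 - \frac{93}{z}$)
$\frac{M{\left(-48 \right)}}{-10270} + \frac{25031}{\left(-96\right) 61 + 113} = \frac{-5 - \frac{93}{-48}}{-10270} + \frac{25031}{\left(-96\right) 61 + 113} = \left(-5 - - \frac{31}{16}\right) \left(- \frac{1}{10270}\right) + \frac{25031}{-5856 + 113} = \left(-5 + \frac{31}{16}\right) \left(- \frac{1}{10270}\right) + \frac{25031}{-5743} = \left(- \frac{49}{16}\right) \left(- \frac{1}{10270}\right) + 25031 \left(- \frac{1}{5743}\right) = \frac{49}{164320} - \frac{25031}{5743} = - \frac{4112812513}{943689760}$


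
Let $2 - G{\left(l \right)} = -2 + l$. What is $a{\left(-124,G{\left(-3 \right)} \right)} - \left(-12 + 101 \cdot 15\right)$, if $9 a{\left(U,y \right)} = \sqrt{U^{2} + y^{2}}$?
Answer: $-1503 + \frac{5 \sqrt{617}}{9} \approx -1489.2$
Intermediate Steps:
$G{\left(l \right)} = 4 - l$ ($G{\left(l \right)} = 2 - \left(-2 + l\right) = 4 - l$)
$a{\left(U,y \right)} = \frac{\sqrt{U^{2} + y^{2}}}{9}$
$a{\left(-124,G{\left(-3 \right)} \right)} - \left(-12 + 101 \cdot 15\right) = \frac{\sqrt{\left(-124\right)^{2} + \left(4 - -3\right)^{2}}}{9} - \left(-12 + 101 \cdot 15\right) = \frac{\sqrt{15376 + \left(4 + 3\right)^{2}}}{9} - \left(-12 + 1515\right) = \frac{\sqrt{15376 + 7^{2}}}{9} - 1503 = \frac{\sqrt{15376 + 49}}{9} - 1503 = \frac{\sqrt{15425}}{9} - 1503 = \frac{5 \sqrt{617}}{9} - 1503 = -1503 + \frac{5 \sqrt{617}}{9}$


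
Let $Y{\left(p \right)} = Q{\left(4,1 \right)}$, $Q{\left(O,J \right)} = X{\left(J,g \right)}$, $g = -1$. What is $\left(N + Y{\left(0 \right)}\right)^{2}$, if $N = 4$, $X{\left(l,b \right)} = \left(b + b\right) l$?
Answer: $4$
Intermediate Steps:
$X{\left(l,b \right)} = 2 b l$
$Q{\left(O,J \right)} = - 2 J$ ($Q{\left(O,J \right)} = 2 \left(-1\right) J = - 2 J$)
$Y{\left(p \right)} = -2$ ($Y{\left(p \right)} = \left(-2\right) 1 = -2$)
$\left(N + Y{\left(0 \right)}\right)^{2} = \left(4 - 2\right)^{2} = 2^{2} = 4$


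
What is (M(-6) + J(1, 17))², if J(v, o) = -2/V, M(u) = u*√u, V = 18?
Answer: -17495/81 + 4*I*√6/3 ≈ -215.99 + 3.266*I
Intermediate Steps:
M(u) = u^(3/2)
J(v, o) = -⅑ (J(v, o) = -2/18 = -2*1/18 = -⅑)
(M(-6) + J(1, 17))² = ((-6)^(3/2) - ⅑)² = (-6*I*√6 - ⅑)² = (-⅑ - 6*I*√6)²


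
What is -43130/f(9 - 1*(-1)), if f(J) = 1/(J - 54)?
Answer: 1897720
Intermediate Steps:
f(J) = 1/(-54 + J)
-43130/f(9 - 1*(-1)) = -(-1940850 + 43130) = -43130/(1/(-54 + (9 + 1))) = -43130/(1/(-54 + 10)) = -43130/(1/(-44)) = -43130/(-1/44) = -43130*(-44) = 1897720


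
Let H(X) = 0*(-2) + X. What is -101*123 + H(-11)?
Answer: -12434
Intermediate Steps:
H(X) = X (H(X) = 0 + X = X)
-101*123 + H(-11) = -101*123 - 11 = -12423 - 11 = -12434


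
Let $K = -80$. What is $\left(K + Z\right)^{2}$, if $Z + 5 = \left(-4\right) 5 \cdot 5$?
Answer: $34225$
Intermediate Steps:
$Z = -105$ ($Z = -5 + \left(-4\right) 5 \cdot 5 = -5 - 100 = -105$)
$\left(K + Z\right)^{2} = \left(-80 - 105\right)^{2} = \left(-185\right)^{2} = 34225$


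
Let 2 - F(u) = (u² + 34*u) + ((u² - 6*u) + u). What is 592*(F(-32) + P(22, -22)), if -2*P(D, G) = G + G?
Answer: -648832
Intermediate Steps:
P(D, G) = -G (P(D, G) = -(G + G)/2 = -G)
F(u) = 2 - 29*u - 2*u² (F(u) = 2 - ((u² + 34*u) + ((u² - 6*u) + u)) = 2 - ((u² + 34*u) + (u² - 5*u)) = 2 - (2*u² + 29*u) = 2 + (-29*u - 2*u²) = 2 - 29*u - 2*u²)
592*(F(-32) + P(22, -22)) = 592*((2 - 29*(-32) - 2*(-32)²) - 1*(-22)) = 592*((2 + 928 - 2*1024) + 22) = 592*((2 + 928 - 2048) + 22) = 592*(-1118 + 22) = 592*(-1096) = -648832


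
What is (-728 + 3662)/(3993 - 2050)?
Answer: 2934/1943 ≈ 1.5100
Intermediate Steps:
(-728 + 3662)/(3993 - 2050) = 2934/1943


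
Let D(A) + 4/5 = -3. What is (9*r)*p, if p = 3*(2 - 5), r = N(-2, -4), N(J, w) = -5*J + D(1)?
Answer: -2511/5 ≈ -502.20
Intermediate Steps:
D(A) = -19/5 (D(A) = -4/5 - 3 = -19/5)
N(J, w) = -19/5 - 5*J (N(J, w) = -5*J - 19/5 = -19/5 - 5*J)
r = 31/5 (r = -19/5 - 5*(-2) = -19/5 + 10 = 31/5 ≈ 6.2000)
p = -9 (p = 3*(-3) = -9)
(9*r)*p = (9*(31/5))*(-9) = (279/5)*(-9) = -2511/5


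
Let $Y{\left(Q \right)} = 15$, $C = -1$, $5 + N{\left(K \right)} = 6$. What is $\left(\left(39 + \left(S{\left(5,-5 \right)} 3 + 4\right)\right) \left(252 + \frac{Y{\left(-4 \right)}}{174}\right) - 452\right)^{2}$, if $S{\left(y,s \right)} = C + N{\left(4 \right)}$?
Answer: $\frac{362990585169}{3364} \approx 1.079 \cdot 10^{8}$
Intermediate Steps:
$N{\left(K \right)} = 1$ ($N{\left(K \right)} = -5 + 6 = 1$)
$S{\left(y,s \right)} = 0$ ($S{\left(y,s \right)} = -1 + 1 = 0$)
$\left(\left(39 + \left(S{\left(5,-5 \right)} 3 + 4\right)\right) \left(252 + \frac{Y{\left(-4 \right)}}{174}\right) - 452\right)^{2} = \left(\left(39 + \left(0 \cdot 3 + 4\right)\right) \left(252 + \frac{15}{174}\right) - 452\right)^{2} = \left(\left(39 + \left(0 + 4\right)\right) \left(252 + 15 \cdot \frac{1}{174}\right) - 452\right)^{2} = \left(\left(39 + 4\right) \left(252 + \frac{5}{58}\right) - 452\right)^{2} = \left(43 \cdot \frac{14621}{58} - 452\right)^{2} = \left(\frac{628703}{58} - 452\right)^{2} = \left(\frac{602487}{58}\right)^{2} = \frac{362990585169}{3364}$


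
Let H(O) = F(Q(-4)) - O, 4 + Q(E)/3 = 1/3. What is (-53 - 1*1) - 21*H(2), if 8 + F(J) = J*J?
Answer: -2385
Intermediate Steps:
Q(E) = -11 (Q(E) = -12 + 3/3 = -12 + 3*(1/3) = -12 + 1 = -11)
F(J) = -8 + J**2 (F(J) = -8 + J*J = -8 + J**2)
H(O) = 113 - O (H(O) = (-8 + (-11)**2) - O = (-8 + 121) - O = 113 - O)
(-53 - 1*1) - 21*H(2) = (-53 - 1*1) - 21*(113 - 1*2) = (-53 - 1) - 21*(113 - 2) = -54 - 21*111 = -54 - 2331 = -2385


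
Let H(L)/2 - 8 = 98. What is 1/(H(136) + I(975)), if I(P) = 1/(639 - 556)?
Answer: 83/17597 ≈ 0.0047167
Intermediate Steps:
I(P) = 1/83
H(L) = 212 (H(L) = 16 + 2*98 = 16 + 196 = 212)
1/(H(136) + I(975)) = 1/(212 + 1/83) = 1/(17597/83) = 83/17597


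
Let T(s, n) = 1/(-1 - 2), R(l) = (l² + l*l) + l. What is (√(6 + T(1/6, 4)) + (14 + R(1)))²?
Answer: (51 + √51)²/9 ≈ 375.60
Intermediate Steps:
R(l) = l + 2*l² (R(l) = (l² + l²) + l = 2*l² + l = l + 2*l²)
T(s, n) = -⅓ (T(s, n) = 1/(-3) = -⅓)
(√(6 + T(1/6, 4)) + (14 + R(1)))² = (√(6 - ⅓) + (14 + 1*(1 + 2*1)))² = (√(17/3) + (14 + 1*(1 + 2)))² = (√51/3 + (14 + 1*3))² = (√51/3 + (14 + 3))² = (√51/3 + 17)² = (17 + √51/3)²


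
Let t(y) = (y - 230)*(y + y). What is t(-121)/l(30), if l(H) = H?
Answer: 14157/5 ≈ 2831.4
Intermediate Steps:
t(y) = 2*y*(-230 + y) (t(y) = (-230 + y)*(2*y) = 2*y*(-230 + y))
t(-121)/l(30) = (2*(-121)*(-230 - 121))/30 = (2*(-121)*(-351))*(1/30) = 84942*(1/30) = 14157/5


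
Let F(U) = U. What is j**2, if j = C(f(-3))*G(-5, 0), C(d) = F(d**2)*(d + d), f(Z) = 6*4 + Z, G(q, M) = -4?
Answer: 5489031744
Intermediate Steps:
f(Z) = 24 + Z
C(d) = 2*d**3 (C(d) = d**2*(d + d) = d**2*(2*d) = 2*d**3)
j = -74088 (j = (2*(24 - 3)**3)*(-4) = (2*21**3)*(-4) = (2*9261)*(-4) = 18522*(-4) = -74088)
j**2 = (-74088)**2 = 5489031744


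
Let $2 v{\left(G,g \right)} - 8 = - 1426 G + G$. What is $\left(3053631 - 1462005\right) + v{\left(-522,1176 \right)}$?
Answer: $1963555$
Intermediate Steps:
$v{\left(G,g \right)} = 4 - \frac{1425 G}{2}$ ($v{\left(G,g \right)} = 4 + \frac{- 1426 G + G}{2} = 4 + \frac{\left(-1425\right) G}{2} = 4 - \frac{1425 G}{2}$)
$\left(3053631 - 1462005\right) + v{\left(-522,1176 \right)} = \left(3053631 - 1462005\right) + \left(4 - -371925\right) = 1591626 + \left(4 + 371925\right) = 1591626 + 371929 = 1963555$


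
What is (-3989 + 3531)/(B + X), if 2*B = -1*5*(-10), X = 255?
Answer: -229/140 ≈ -1.6357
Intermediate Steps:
B = 25 (B = (-1*5*(-10))/2 = (-5*(-10))/2 = (½)*50 = 25)
(-3989 + 3531)/(B + X) = (-3989 + 3531)/(25 + 255) = -458/280 = -458*1/280 = -229/140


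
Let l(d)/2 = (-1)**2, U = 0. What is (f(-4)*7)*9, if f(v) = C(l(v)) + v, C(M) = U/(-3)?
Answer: -252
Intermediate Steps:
l(d) = 2 (l(d) = 2*(-1)**2 = 2*1 = 2)
C(M) = 0 (C(M) = 0/(-3) = 0*(-1/3) = 0)
f(v) = v (f(v) = 0 + v = v)
(f(-4)*7)*9 = -4*7*9 = -28*9 = -252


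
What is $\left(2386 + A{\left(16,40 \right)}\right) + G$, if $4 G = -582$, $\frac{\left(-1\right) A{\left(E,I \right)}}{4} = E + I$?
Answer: $\frac{4033}{2} \approx 2016.5$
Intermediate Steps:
$A{\left(E,I \right)} = - 4 E - 4 I$ ($A{\left(E,I \right)} = - 4 \left(E + I\right) = - 4 E - 4 I$)
$G = - \frac{291}{2}$ ($G = \frac{1}{4} \left(-582\right) = - \frac{291}{2} \approx -145.5$)
$\left(2386 + A{\left(16,40 \right)}\right) + G = \left(2386 - 224\right) - \frac{291}{2} = 2162 - \frac{291}{2} = \frac{4033}{2}$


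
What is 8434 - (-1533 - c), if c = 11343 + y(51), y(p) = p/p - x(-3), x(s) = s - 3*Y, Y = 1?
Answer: 21317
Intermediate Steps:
x(s) = -3 + s (x(s) = s - 3*1 = s - 3 = -3 + s)
y(p) = 7 (y(p) = p/p - (-3 - 3) = 1 - 1*(-6) = 1 + 6 = 7)
c = 11350 (c = 11343 + 7 = 11350)
8434 - (-1533 - c) = 8434 - (-1533 - 1*11350) = 8434 - (-1533 - 11350) = 8434 - 1*(-12883) = 8434 + 12883 = 21317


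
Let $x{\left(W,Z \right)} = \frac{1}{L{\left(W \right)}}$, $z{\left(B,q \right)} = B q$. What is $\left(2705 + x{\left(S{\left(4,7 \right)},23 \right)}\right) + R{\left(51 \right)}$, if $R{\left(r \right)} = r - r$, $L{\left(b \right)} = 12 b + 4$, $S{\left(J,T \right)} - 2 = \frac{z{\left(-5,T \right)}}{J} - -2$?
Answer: $\frac{143364}{53} \approx 2705.0$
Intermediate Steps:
$S{\left(J,T \right)} = 4 - \frac{5 T}{J}$ ($S{\left(J,T \right)} = 2 + \left(\frac{\left(-5\right) T}{J} - -2\right) = 2 + \left(- \frac{5 T}{J} + 2\right) = 2 + \left(2 - \frac{5 T}{J}\right) = 4 - \frac{5 T}{J}$)
$L{\left(b \right)} = 4 + 12 b$
$x{\left(W,Z \right)} = \frac{1}{4 + 12 W}$
$R{\left(r \right)} = 0$
$\left(2705 + x{\left(S{\left(4,7 \right)},23 \right)}\right) + R{\left(51 \right)} = \left(2705 + \frac{1}{4 \left(1 + 3 \left(4 - \frac{35}{4}\right)\right)}\right) + 0 = \left(2705 + \frac{1}{4 \left(1 + 3 \left(- \frac{19}{4}\right)\right)}\right) + 0 = \left(2705 + \frac{1}{4 \left(1 - \frac{57}{4}\right)}\right) + 0 = \left(2705 + \frac{1}{4 \left(- \frac{53}{4}\right)}\right) + 0 = \left(2705 + \frac{1}{4} \left(- \frac{4}{53}\right)\right) + 0 = \left(2705 - \frac{1}{53}\right) + 0 = \frac{143364}{53} + 0 = \frac{143364}{53}$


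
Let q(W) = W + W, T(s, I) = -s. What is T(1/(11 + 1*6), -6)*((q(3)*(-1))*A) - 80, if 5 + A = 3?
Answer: -1372/17 ≈ -80.706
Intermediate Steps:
A = -2 (A = -5 + 3 = -2)
q(W) = 2*W
T(1/(11 + 1*6), -6)*((q(3)*(-1))*A) - 80 = (-1/(11 + 1*6))*(((2*3)*(-1))*(-2)) - 80 = (-1/(11 + 6))*((6*(-1))*(-2)) - 80 = (-1/17)*(-6*(-2)) - 80 = -1*1/17*12 - 80 = -1/17*12 - 80 = -12/17 - 80 = -1372/17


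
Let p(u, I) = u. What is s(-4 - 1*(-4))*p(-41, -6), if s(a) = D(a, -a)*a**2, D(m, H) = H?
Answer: 0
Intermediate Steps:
s(a) = -a**3 (s(a) = (-a)*a**2 = -a**3)
s(-4 - 1*(-4))*p(-41, -6) = -(-4 - 1*(-4))**3*(-41) = -(-4 + 4)**3*(-41) = -1*0**3*(-41) = -1*0*(-41) = 0*(-41) = 0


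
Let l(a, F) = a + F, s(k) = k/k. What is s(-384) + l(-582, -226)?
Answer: -807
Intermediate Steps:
s(k) = 1
l(a, F) = F + a
s(-384) + l(-582, -226) = 1 + (-226 - 582) = 1 - 808 = -807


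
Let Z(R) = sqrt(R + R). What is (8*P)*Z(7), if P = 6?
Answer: 48*sqrt(14) ≈ 179.60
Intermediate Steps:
Z(R) = sqrt(2)*sqrt(R) (Z(R) = sqrt(2*R) = sqrt(2)*sqrt(R))
(8*P)*Z(7) = (8*6)*(sqrt(2)*sqrt(7)) = 48*sqrt(14)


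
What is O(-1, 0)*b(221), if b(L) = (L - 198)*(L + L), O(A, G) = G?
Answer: 0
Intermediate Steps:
b(L) = 2*L*(-198 + L) (b(L) = (-198 + L)*(2*L) = 2*L*(-198 + L))
O(-1, 0)*b(221) = 0*(2*221*(-198 + 221)) = 0*(2*221*23) = 0*10166 = 0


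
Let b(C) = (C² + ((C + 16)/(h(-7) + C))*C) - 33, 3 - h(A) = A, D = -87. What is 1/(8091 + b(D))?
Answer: 77/1197102 ≈ 6.4322e-5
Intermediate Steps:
h(A) = 3 - A
b(C) = -33 + C² + C*(16 + C)/(10 + C) (b(C) = (C² + ((C + 16)/((3 - 1*(-7)) + C))*C) - 33 = (C² + ((16 + C)/((3 + 7) + C))*C) - 33 = (C² + ((16 + C)/(10 + C))*C) - 33 = (C² + C*(16 + C)/(10 + C)) - 33 = -33 + C² + C*(16 + C)/(10 + C))
1/(8091 + b(D)) = 1/(8091 + (-330 + (-87)³ - 17*(-87) + 11*(-87)²)/(10 - 87)) = 1/(8091 + (-330 - 658503 + 1479 + 11*7569)/(-77)) = 1/(8091 - (-330 - 658503 + 1479 + 83259)/77) = 1/(8091 - 1/77*(-574095)) = 1/(8091 + 574095/77) = 1/(1197102/77) = 77/1197102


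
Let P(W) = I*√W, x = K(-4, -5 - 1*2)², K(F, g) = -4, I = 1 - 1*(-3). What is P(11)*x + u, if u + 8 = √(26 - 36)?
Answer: -8 + 64*√11 + I*√10 ≈ 204.26 + 3.1623*I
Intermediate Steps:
I = 4 (I = 1 + 3 = 4)
u = -8 + I*√10 (u = -8 + √(26 - 36) = -8 + √(-10) = -8 + I*√10 ≈ -8.0 + 3.1623*I)
x = 16 (x = (-4)² = 16)
P(W) = 4*√W
P(11)*x + u = (4*√11)*16 + (-8 + I*√10) = 64*√11 + (-8 + I*√10) = -8 + 64*√11 + I*√10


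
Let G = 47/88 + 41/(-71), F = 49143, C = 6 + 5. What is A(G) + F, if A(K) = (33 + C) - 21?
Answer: 49166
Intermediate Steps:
C = 11
G = -271/6248 (G = 47*(1/88) + 41*(-1/71) = 47/88 - 41/71 = -271/6248 ≈ -0.043374)
A(K) = 23 (A(K) = (33 + 11) - 21 = 44 - 21 = 23)
A(G) + F = 23 + 49143 = 49166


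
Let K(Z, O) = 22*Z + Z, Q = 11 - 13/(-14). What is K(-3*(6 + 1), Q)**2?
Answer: 233289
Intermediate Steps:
Q = 167/14 (Q = 11 - 13*(-1)/14 = 11 - 1*(-13/14) = 11 + 13/14 = 167/14 ≈ 11.929)
K(Z, O) = 23*Z
K(-3*(6 + 1), Q)**2 = (23*(-3*(6 + 1)))**2 = (23*(-3*7))**2 = (23*(-21))**2 = (-483)**2 = 233289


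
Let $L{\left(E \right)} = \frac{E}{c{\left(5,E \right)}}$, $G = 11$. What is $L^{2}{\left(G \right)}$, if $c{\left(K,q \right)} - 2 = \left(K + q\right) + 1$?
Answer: $\frac{121}{361} \approx 0.33518$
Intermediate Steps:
$c{\left(K,q \right)} = 3 + K + q$ ($c{\left(K,q \right)} = 2 + \left(\left(K + q\right) + 1\right) = 2 + \left(1 + K + q\right) = 3 + K + q$)
$L{\left(E \right)} = \frac{E}{8 + E}$ ($L{\left(E \right)} = \frac{E}{3 + 5 + E} = \frac{E}{8 + E}$)
$L^{2}{\left(G \right)} = \left(\frac{11}{8 + 11}\right)^{2} = \left(\frac{11}{19}\right)^{2} = \frac{121}{361}$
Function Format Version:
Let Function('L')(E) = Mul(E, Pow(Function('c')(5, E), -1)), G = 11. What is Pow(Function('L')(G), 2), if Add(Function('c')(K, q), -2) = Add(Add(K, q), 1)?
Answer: Rational(121, 361) ≈ 0.33518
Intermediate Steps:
Function('c')(K, q) = Add(3, K, q) (Function('c')(K, q) = Add(2, Add(Add(K, q), 1)) = Add(2, Add(1, K, q)) = Add(3, K, q))
Function('L')(E) = Mul(E, Pow(Add(8, E), -1)) (Function('L')(E) = Mul(E, Pow(Add(3, 5, E), -1)) = Mul(E, Pow(Add(8, E), -1)))
Pow(Function('L')(G), 2) = Pow(Mul(11, Pow(Add(8, 11), -1)), 2) = Pow(Mul(11, Pow(19, -1)), 2) = Pow(Mul(11, Rational(1, 19)), 2) = Pow(Rational(11, 19), 2) = Rational(121, 361)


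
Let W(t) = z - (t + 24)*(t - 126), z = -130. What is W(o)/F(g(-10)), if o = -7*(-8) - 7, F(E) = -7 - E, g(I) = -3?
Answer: -5491/4 ≈ -1372.8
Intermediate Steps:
o = 49 (o = 56 - 7 = 49)
W(t) = -130 - (-126 + t)*(24 + t) (W(t) = -130 - (t + 24)*(t - 126) = -130 - (24 + t)*(-126 + t) = -130 - (-126 + t)*(24 + t))
W(o)/F(g(-10)) = (2894 - 1*49² + 102*49)/(-7 - 1*(-3)) = (2894 - 1*2401 + 4998)/(-7 + 3) = (2894 - 2401 + 4998)/(-4) = 5491*(-¼) = -5491/4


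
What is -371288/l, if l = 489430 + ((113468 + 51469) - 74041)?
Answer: -185644/290163 ≈ -0.63979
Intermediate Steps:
l = 580326 (l = 489430 + (164937 - 74041) = 489430 + 90896 = 580326)
-371288/l = -371288/580326 = -371288*1/580326 = -185644/290163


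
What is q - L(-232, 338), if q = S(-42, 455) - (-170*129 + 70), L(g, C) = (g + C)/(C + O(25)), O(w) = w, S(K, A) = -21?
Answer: 7927451/363 ≈ 21839.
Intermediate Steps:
L(g, C) = (C + g)/(25 + C) (L(g, C) = (g + C)/(C + 25) = (C + g)/(25 + C))
q = 21839 (q = -21 - (-170*129 + 70) = -21 - (-21930 + 70) = -21 - 1*(-21860) = -21 + 21860 = 21839)
q - L(-232, 338) = 21839 - (338 - 232)/(25 + 338) = 21839 - 106/363 = 7927451/363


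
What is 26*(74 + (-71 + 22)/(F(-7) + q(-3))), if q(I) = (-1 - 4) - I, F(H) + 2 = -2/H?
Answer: 2267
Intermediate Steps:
F(H) = -2 - 2/H
q(I) = -5 - I
26*(74 + (-71 + 22)/(F(-7) + q(-3))) = 26*(74 + (-71 + 22)/((-2 - 2/(-7)) + (-5 - 1*(-3)))) = 26*(74 - 49/((-2 - 2*(-⅐)) + (-5 + 3))) = 26*(74 - 49/((-2 + 2/7) - 2)) = 26*(74 - 49/(-12/7 - 2)) = 26*(74 - 49/(-26/7)) = 26*(74 - 49*(-7/26)) = 26*(74 + 343/26) = 26*(2267/26) = 2267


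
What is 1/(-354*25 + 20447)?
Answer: 1/11597 ≈ 8.6229e-5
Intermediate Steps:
1/(-354*25 + 20447) = 1/(-8850 + 20447) = 1/11597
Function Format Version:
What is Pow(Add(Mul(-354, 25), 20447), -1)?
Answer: Rational(1, 11597) ≈ 8.6229e-5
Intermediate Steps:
Pow(Add(Mul(-354, 25), 20447), -1) = Pow(Add(-8850, 20447), -1) = Pow(11597, -1) = Rational(1, 11597)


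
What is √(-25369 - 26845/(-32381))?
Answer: 2*I*√6649816754366/32381 ≈ 159.27*I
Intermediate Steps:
√(-25369 - 26845/(-32381)) = √(-25369 - 26845*(-1/32381)) = √(-25369 + 26845/32381) = √(-821446744/32381) = 2*I*√6649816754366/32381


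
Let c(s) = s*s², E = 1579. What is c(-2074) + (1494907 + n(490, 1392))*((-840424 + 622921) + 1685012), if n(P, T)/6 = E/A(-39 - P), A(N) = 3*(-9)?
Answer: 19659179545529/9 ≈ 2.1844e+12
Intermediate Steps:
A(N) = -27
c(s) = s³
n(P, T) = -3158/9 (n(P, T) = 6*(1579/(-27)) = 6*(1579*(-1/27)) = 6*(-1579/27) = -3158/9)
c(-2074) + (1494907 + n(490, 1392))*((-840424 + 622921) + 1685012) = (-2074)³ + (1494907 - 3158/9)*((-840424 + 622921) + 1685012) = -8921261224 + 13451005*(-217503 + 1685012)/9 = -8921261224 + (13451005/9)*1467509 = -8921261224 + 19739470896545/9 = 19659179545529/9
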